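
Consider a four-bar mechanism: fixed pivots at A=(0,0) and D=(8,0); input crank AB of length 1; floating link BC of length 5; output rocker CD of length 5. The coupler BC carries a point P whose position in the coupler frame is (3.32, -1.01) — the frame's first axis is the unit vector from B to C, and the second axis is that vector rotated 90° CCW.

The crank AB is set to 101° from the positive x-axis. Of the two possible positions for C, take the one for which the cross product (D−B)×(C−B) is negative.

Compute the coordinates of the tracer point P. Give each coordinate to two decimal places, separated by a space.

1.64 -1.97

A=(0,0), D=(8.00,0)
B = A + 1.00·(cos101°, sin101°) = (-0.1908, 0.9816)
|BD| = 8.2494
circle(B,5.00) ∩ circle(D,5.00): a=4.1247, h=2.8261
  candidates: C₊=(4.2409,3.2968) cross=23.314; C₋=(3.5683,-2.3152) cross=-23.314
  mode - wants cross < 0 → take C=(3.5683,-2.3152) (cross=-23.314)
ex = (C−B)/|BC| = (0.7518,-0.6594); ey = (0.6594,0.7518)
P = B + 3.32·ex + -1.01·ey = (1.6393,-1.9668)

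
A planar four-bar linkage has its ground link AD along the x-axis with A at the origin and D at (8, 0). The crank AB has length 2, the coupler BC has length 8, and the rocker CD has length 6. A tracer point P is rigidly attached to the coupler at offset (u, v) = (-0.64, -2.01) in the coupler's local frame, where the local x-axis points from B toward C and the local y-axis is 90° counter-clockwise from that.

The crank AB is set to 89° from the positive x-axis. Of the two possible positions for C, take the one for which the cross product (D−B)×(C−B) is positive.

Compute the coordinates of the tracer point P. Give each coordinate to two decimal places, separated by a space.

0.46 -0.07

A=(0,0), D=(8.00,0)
B = A + 2.00·(cos89°, sin89°) = (0.0349, 1.9997)
|BD| = 8.2123
circle(B,8.00) ∩ circle(D,6.00): a=5.8109, h=5.4985
  candidates: C₊=(7.0098,5.9177) cross=45.155; C₋=(4.3320,-4.7483) cross=-45.155
  mode + wants cross > 0 → take C=(7.0098,5.9177) (cross=45.155)
ex = (C−B)/|BC| = (0.8719,0.4898); ey = (-0.4898,0.8719)
P = B + -0.64·ex + -2.01·ey = (0.4613,-0.0662)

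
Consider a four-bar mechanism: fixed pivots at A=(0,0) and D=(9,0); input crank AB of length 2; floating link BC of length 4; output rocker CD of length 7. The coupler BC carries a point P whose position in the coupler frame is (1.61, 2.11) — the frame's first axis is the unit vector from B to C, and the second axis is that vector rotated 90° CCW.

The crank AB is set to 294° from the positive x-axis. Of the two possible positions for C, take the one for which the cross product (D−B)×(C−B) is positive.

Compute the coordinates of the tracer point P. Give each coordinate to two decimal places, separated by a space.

A=(0,0), D=(9.00,0)
B = A + 2.00·(cos294°, sin294°) = (0.8135, -1.8271)
|BD| = 8.3879
circle(B,4.00) ∩ circle(D,7.00): a=2.2269, h=3.3228
  candidates: C₊=(2.2631,1.9010) cross=27.872; C₋=(3.7106,-4.5851) cross=-27.872
  mode + wants cross > 0 → take C=(2.2631,1.9010) (cross=27.872)
ex = (C−B)/|BC| = (0.3624,0.9320); ey = (-0.9320,0.3624)
P = B + 1.61·ex + 2.11·ey = (-0.5696,0.4381)

-0.57 0.44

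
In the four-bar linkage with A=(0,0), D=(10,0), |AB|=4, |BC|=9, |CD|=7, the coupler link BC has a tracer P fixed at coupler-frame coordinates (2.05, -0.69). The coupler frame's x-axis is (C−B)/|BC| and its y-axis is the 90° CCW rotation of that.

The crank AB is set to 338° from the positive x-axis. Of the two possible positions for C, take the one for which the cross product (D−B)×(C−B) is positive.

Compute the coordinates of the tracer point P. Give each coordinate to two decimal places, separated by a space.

5.23 0.04

A=(0,0), D=(10.00,0)
B = A + 4.00·(cos338°, sin338°) = (3.7087, -1.4984)
|BD| = 6.4672
circle(B,9.00) ∩ circle(D,7.00): a=5.7076, h=6.9587
  candidates: C₊=(7.6488,6.5933) cross=45.003; C₋=(10.8733,-6.9453) cross=-45.003
  mode + wants cross > 0 → take C=(7.6488,6.5933) (cross=45.003)
ex = (C−B)/|BC| = (0.4378,0.8991); ey = (-0.8991,0.4378)
P = B + 2.05·ex + -0.69·ey = (5.2266,0.0426)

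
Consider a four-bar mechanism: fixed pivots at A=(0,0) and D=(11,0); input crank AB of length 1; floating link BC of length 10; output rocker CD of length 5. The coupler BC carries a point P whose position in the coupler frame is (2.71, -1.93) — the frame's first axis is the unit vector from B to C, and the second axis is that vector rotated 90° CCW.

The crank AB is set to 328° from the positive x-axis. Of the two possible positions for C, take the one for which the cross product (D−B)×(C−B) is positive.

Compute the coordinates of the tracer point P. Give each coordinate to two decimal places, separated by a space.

4.17 -0.75

A=(0,0), D=(11.00,0)
B = A + 1.00·(cos328°, sin328°) = (0.8480, -0.5299)
|BD| = 10.1658
circle(B,10.00) ∩ circle(D,5.00): a=8.7717, h=4.8017
  candidates: C₊=(9.3576,4.7225) cross=48.813; C₋=(9.8582,-4.8679) cross=-48.813
  mode + wants cross > 0 → take C=(9.3576,4.7225) (cross=48.813)
ex = (C−B)/|BC| = (0.8510,0.5252); ey = (-0.5252,0.8510)
P = B + 2.71·ex + -1.93·ey = (4.1678,-0.7488)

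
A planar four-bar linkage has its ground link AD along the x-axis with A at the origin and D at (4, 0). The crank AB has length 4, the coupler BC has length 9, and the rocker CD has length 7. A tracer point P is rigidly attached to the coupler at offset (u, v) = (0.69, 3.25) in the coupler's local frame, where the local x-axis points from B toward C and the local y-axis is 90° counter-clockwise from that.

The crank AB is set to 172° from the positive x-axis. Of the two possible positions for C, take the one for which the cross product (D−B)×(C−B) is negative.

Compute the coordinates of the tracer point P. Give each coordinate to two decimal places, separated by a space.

-0.97 2.00

A=(0,0), D=(4.00,0)
B = A + 4.00·(cos172°, sin172°) = (-3.9611, 0.5567)
|BD| = 7.9805
circle(B,9.00) ∩ circle(D,7.00): a=5.9951, h=6.7125
  candidates: C₊=(2.4877,6.8347) cross=53.570; C₋=(1.5512,-6.5577) cross=-53.570
  mode - wants cross < 0 → take C=(1.5512,-6.5577) (cross=-53.570)
ex = (C−B)/|BC| = (0.6125,-0.7905); ey = (0.7905,0.6125)
P = B + 0.69·ex + 3.25·ey = (-0.9694,2.0018)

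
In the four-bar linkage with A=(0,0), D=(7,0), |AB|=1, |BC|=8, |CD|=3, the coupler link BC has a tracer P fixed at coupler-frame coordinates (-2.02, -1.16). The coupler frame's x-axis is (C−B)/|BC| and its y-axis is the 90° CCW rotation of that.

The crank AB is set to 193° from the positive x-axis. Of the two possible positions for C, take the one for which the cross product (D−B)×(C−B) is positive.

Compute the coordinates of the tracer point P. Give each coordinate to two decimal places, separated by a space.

-2.37 -2.09

A=(0,0), D=(7.00,0)
B = A + 1.00·(cos193°, sin193°) = (-0.9744, -0.2250)
|BD| = 7.9775
circle(B,8.00) ∩ circle(D,3.00): a=7.4359, h=2.9507
  candidates: C₊=(6.3754,2.9343) cross=23.539; C₋=(6.5418,-2.9648) cross=-23.539
  mode + wants cross > 0 → take C=(6.3754,2.9343) (cross=23.539)
ex = (C−B)/|BC| = (0.9187,0.3949); ey = (-0.3949,0.9187)
P = B + -2.02·ex + -1.16·ey = (-2.3721,-2.0884)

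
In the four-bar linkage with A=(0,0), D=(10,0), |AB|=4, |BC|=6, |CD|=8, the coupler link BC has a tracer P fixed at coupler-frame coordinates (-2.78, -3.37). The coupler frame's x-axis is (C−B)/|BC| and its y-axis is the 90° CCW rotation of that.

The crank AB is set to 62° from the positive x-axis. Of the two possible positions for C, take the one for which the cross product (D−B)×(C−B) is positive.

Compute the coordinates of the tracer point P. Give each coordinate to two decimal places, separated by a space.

1.77 -0.84

A=(0,0), D=(10.00,0)
B = A + 4.00·(cos62°, sin62°) = (1.8779, 3.5318)
|BD| = 8.8568
circle(B,6.00) ∩ circle(D,8.00): a=2.8477, h=5.2812
  candidates: C₊=(6.5953,7.2393) cross=46.774; C₋=(2.3834,-2.4469) cross=-46.774
  mode + wants cross > 0 → take C=(6.5953,7.2393) (cross=46.774)
ex = (C−B)/|BC| = (0.7862,0.6179); ey = (-0.6179,0.7862)
P = B + -2.78·ex + -3.37·ey = (1.7746,-0.8357)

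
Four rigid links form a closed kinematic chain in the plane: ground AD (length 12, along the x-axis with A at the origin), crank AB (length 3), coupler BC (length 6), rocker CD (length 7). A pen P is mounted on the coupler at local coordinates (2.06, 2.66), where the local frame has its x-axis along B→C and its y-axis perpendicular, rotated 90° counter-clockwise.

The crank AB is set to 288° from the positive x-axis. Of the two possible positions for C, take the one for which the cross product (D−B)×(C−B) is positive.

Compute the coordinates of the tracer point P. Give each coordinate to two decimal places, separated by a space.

A=(0,0), D=(12.00,0)
B = A + 3.00·(cos288°, sin288°) = (0.9271, -2.8532)
|BD| = 11.4346
circle(B,6.00) ∩ circle(D,7.00): a=5.1489, h=3.0804
  candidates: C₊=(5.1444,1.4146) cross=35.224; C₋=(6.6817,-4.5514) cross=-35.224
  mode + wants cross > 0 → take C=(5.1444,1.4146) (cross=35.224)
ex = (C−B)/|BC| = (0.7029,0.7113); ey = (-0.7113,0.7029)
P = B + 2.06·ex + 2.66·ey = (0.4830,0.4818)

0.48 0.48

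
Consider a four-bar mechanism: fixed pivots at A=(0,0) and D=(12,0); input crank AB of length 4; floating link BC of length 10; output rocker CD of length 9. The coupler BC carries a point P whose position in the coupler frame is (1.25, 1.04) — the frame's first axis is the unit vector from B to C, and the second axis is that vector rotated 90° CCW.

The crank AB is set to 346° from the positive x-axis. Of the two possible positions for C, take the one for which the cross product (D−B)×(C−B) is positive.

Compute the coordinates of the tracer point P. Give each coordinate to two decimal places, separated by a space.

3.46 0.60

A=(0,0), D=(12.00,0)
B = A + 4.00·(cos346°, sin346°) = (3.8812, -0.9677)
|BD| = 8.1763
circle(B,10.00) ∩ circle(D,9.00): a=5.2500, h=8.5110
  candidates: C₊=(8.0870,8.1048) cross=69.588; C₋=(10.1016,-8.7975) cross=-69.588
  mode + wants cross > 0 → take C=(8.0870,8.1048) (cross=69.588)
ex = (C−B)/|BC| = (0.4206,0.9073); ey = (-0.9073,0.4206)
P = B + 1.25·ex + 1.04·ey = (3.4634,0.6038)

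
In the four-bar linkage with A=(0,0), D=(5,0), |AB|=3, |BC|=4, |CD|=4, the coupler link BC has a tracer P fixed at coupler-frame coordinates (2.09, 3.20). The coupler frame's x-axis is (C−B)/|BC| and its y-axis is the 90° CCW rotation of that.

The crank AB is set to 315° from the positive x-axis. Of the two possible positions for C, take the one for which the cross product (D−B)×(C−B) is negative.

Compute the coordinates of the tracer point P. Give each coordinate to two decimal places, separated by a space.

A=(0,0), D=(5.00,0)
B = A + 3.00·(cos315°, sin315°) = (2.1213, -2.1213)
|BD| = 3.5759
circle(B,4.00) ∩ circle(D,4.00): a=1.7879, h=3.5782
  candidates: C₊=(1.4380,1.8199) cross=12.795; C₋=(5.6833,-3.9412) cross=-12.795
  mode - wants cross < 0 → take C=(5.6833,-3.9412) (cross=-12.795)
ex = (C−B)/|BC| = (0.8905,-0.4550); ey = (0.4550,0.8905)
P = B + 2.09·ex + 3.20·ey = (5.4384,-0.2226)

5.44 -0.22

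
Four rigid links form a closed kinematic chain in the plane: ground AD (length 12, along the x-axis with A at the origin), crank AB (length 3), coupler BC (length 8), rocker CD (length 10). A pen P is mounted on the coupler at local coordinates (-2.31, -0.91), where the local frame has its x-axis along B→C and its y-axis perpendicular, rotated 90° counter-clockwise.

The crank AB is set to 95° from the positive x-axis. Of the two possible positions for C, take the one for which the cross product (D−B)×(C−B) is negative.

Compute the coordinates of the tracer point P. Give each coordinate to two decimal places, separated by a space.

-2.03 4.73

A=(0,0), D=(12.00,0)
B = A + 3.00·(cos95°, sin95°) = (-0.2615, 2.9886)
|BD| = 12.6204
circle(B,8.00) ∩ circle(D,10.00): a=4.8840, h=6.3362
  candidates: C₊=(5.9840,7.9880) cross=79.965; C₋=(2.9831,-4.3239) cross=-79.965
  mode - wants cross < 0 → take C=(2.9831,-4.3239) (cross=-79.965)
ex = (C−B)/|BC| = (0.4056,-0.9141); ey = (0.9141,0.4056)
P = B + -2.31·ex + -0.91·ey = (-2.0301,4.7310)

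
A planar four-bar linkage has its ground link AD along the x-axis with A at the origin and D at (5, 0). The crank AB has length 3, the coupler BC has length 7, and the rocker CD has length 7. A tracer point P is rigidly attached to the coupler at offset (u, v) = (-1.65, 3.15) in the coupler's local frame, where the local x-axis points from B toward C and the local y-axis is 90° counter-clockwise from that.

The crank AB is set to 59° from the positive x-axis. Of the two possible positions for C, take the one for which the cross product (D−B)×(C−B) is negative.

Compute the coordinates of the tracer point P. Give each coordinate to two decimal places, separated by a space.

5.06 3.12

A=(0,0), D=(5.00,0)
B = A + 3.00·(cos59°, sin59°) = (1.5451, 2.5715)
|BD| = 4.3068
circle(B,7.00) ∩ circle(D,7.00): a=2.1534, h=6.6605
  candidates: C₊=(7.2494,6.6287) cross=28.686; C₋=(-0.7043,-4.0572) cross=-28.686
  mode - wants cross < 0 → take C=(-0.7043,-4.0572) (cross=-28.686)
ex = (C−B)/|BC| = (-0.3213,-0.9470); ey = (0.9470,-0.3213)
P = B + -1.65·ex + 3.15·ey = (5.0583,3.1218)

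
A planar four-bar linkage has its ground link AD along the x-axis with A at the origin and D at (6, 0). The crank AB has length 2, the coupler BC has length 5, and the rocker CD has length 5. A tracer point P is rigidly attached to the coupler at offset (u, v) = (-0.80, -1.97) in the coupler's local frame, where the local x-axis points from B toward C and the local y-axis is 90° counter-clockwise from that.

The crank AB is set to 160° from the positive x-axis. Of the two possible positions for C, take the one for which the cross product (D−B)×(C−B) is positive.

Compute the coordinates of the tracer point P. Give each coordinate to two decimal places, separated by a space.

A=(0,0), D=(6.00,0)
B = A + 2.00·(cos160°, sin160°) = (-1.8794, 0.6840)
|BD| = 7.9090
circle(B,5.00) ∩ circle(D,5.00): a=3.9545, h=3.0597
  candidates: C₊=(2.3249,3.3903) cross=24.199; C₋=(1.7957,-2.7062) cross=-24.199
  mode + wants cross > 0 → take C=(2.3249,3.3903) (cross=24.199)
ex = (C−B)/|BC| = (0.8409,0.5412); ey = (-0.5412,0.8409)
P = B + -0.80·ex + -1.97·ey = (-1.4858,-1.4055)

-1.49 -1.41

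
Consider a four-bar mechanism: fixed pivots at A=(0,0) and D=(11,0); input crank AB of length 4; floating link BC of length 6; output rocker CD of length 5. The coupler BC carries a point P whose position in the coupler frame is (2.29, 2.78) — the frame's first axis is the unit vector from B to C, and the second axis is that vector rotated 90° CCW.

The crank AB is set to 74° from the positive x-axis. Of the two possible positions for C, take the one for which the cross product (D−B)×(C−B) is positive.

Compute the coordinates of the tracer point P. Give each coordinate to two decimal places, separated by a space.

3.73 6.31

A=(0,0), D=(11.00,0)
B = A + 4.00·(cos74°, sin74°) = (1.1025, 3.8450)
|BD| = 10.6181
circle(B,6.00) ∩ circle(D,5.00): a=5.8270, h=1.4303
  candidates: C₊=(7.0520,3.0682) cross=15.187; C₋=(6.0162,0.4017) cross=-15.187
  mode + wants cross > 0 → take C=(7.0520,3.0682) (cross=15.187)
ex = (C−B)/|BC| = (0.9916,-0.1295); ey = (0.1295,0.9916)
P = B + 2.29·ex + 2.78·ey = (3.7332,6.3051)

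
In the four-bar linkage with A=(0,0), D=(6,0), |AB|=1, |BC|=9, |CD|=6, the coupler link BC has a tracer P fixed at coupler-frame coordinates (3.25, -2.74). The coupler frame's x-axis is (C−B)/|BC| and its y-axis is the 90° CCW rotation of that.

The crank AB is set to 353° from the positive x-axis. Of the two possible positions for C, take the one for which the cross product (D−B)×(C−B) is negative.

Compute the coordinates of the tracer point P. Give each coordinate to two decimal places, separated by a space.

1.90 -4.28

A=(0,0), D=(6.00,0)
B = A + 1.00·(cos353°, sin353°) = (0.9925, -0.1219)
|BD| = 5.0089
circle(B,9.00) ∩ circle(D,6.00): a=6.9964, h=5.6613
  candidates: C₊=(7.8492,5.7079) cross=28.357; C₋=(8.1247,-5.6112) cross=-28.357
  mode - wants cross < 0 → take C=(8.1247,-5.6112) (cross=-28.357)
ex = (C−B)/|BC| = (0.7925,-0.6099); ey = (0.6099,0.7925)
P = B + 3.25·ex + -2.74·ey = (1.8968,-4.2755)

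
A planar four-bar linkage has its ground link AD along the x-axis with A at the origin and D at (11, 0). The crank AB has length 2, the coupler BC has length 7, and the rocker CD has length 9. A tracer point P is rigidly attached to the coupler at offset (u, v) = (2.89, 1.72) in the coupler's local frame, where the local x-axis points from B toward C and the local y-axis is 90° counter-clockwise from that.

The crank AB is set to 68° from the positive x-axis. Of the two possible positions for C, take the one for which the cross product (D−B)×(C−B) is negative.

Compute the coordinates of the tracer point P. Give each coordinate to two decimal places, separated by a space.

3.40 -0.21

A=(0,0), D=(11.00,0)
B = A + 2.00·(cos68°, sin68°) = (0.7492, 1.8544)
|BD| = 10.4172
circle(B,7.00) ∩ circle(D,9.00): a=3.6727, h=5.9592
  candidates: C₊=(5.4240,7.0646) cross=62.078; C₋=(3.3024,-4.6634) cross=-62.078
  mode - wants cross < 0 → take C=(3.3024,-4.6634) (cross=-62.078)
ex = (C−B)/|BC| = (0.3647,-0.9311); ey = (0.9311,0.3647)
P = B + 2.89·ex + 1.72·ey = (3.4048,-0.2092)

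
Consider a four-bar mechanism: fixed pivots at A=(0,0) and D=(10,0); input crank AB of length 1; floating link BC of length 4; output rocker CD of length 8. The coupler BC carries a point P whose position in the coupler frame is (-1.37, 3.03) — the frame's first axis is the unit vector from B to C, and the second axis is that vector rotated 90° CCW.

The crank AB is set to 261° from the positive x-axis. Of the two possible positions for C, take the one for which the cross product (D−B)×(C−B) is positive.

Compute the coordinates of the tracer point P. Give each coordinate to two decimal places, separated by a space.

A=(0,0), D=(10.00,0)
B = A + 1.00·(cos261°, sin261°) = (-0.1564, -0.9877)
|BD| = 10.2043
circle(B,4.00) ∩ circle(D,8.00): a=2.7502, h=2.9045
  candidates: C₊=(2.2998,2.1694) cross=29.639; C₋=(2.8620,-3.6124) cross=-29.639
  mode + wants cross > 0 → take C=(2.2998,2.1694) (cross=29.639)
ex = (C−B)/|BC| = (0.6140,0.7893); ey = (-0.7893,0.6140)
P = B + -1.37·ex + 3.03·ey = (-3.3892,-0.2084)

-3.39 -0.21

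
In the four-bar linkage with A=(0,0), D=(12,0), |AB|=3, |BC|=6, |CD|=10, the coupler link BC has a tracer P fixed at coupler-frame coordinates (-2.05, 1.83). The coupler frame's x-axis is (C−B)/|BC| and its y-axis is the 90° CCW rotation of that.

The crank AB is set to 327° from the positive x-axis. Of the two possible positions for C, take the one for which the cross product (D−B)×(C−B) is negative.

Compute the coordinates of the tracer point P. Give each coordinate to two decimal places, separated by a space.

3.35 0.98

A=(0,0), D=(12.00,0)
B = A + 3.00·(cos327°, sin327°) = (2.5160, -1.6339)
|BD| = 9.6237
circle(B,6.00) ∩ circle(D,10.00): a=1.4867, h=5.8129
  candidates: C₊=(2.9942,4.3470) cross=55.941; C₋=(4.9681,-7.1100) cross=-55.941
  mode - wants cross < 0 → take C=(4.9681,-7.1100) (cross=-55.941)
ex = (C−B)/|BC| = (0.4087,-0.9127); ey = (0.9127,0.4087)
P = B + -2.05·ex + 1.83·ey = (3.3484,0.9850)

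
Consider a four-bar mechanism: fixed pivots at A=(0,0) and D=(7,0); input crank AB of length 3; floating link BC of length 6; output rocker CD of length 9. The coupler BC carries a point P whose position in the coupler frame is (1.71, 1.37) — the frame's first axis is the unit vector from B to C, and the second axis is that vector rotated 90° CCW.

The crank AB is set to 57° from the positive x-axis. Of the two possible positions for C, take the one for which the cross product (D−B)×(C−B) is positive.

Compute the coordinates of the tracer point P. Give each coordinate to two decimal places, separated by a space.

0.83 4.55

A=(0,0), D=(7.00,0)
B = A + 3.00·(cos57°, sin57°) = (1.6339, 2.5160)
|BD| = 5.9266
circle(B,6.00) ∩ circle(D,9.00): a=-0.8331, h=5.9419
  candidates: C₊=(3.4021,8.2496) cross=35.215; C₋=(-1.6429,-2.5102) cross=-35.215
  mode + wants cross > 0 → take C=(3.4021,8.2496) (cross=35.215)
ex = (C−B)/|BC| = (0.2947,0.9556); ey = (-0.9556,0.2947)
P = B + 1.71·ex + 1.37·ey = (0.8287,4.5538)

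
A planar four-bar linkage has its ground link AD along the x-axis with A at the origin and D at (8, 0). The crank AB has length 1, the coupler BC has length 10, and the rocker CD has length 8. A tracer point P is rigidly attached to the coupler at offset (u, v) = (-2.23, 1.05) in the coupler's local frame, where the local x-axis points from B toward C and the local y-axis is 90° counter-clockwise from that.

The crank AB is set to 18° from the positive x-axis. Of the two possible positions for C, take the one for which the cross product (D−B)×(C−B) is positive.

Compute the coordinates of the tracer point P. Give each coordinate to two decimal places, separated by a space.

-1.29 -0.73

A=(0,0), D=(8.00,0)
B = A + 1.00·(cos18°, sin18°) = (0.9511, 0.3090)
|BD| = 7.0557
circle(B,10.00) ∩ circle(D,8.00): a=6.0790, h=7.9402
  candidates: C₊=(7.3720,7.9753) cross=56.023; C₋=(6.6765,-7.8898) cross=-56.023
  mode + wants cross > 0 → take C=(7.3720,7.9753) (cross=56.023)
ex = (C−B)/|BC| = (0.6421,0.7666); ey = (-0.7666,0.6421)
P = B + -2.23·ex + 1.05·ey = (-1.2858,-0.7264)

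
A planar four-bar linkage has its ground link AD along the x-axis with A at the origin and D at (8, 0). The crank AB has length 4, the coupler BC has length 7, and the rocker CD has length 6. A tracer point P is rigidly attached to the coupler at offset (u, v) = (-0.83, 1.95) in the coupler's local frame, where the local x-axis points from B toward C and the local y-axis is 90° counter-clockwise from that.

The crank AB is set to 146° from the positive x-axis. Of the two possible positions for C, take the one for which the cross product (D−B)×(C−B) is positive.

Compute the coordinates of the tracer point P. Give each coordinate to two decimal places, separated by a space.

-4.60 3.93

A=(0,0), D=(8.00,0)
B = A + 4.00·(cos146°, sin146°) = (-3.3162, 2.2368)
|BD| = 11.5351
circle(B,7.00) ∩ circle(D,6.00): a=6.3310, h=2.9863
  candidates: C₊=(3.4738,3.9387) cross=34.447; C₋=(2.3157,-1.9205) cross=-34.447
  mode + wants cross > 0 → take C=(3.4738,3.9387) (cross=34.447)
ex = (C−B)/|BC| = (0.9700,0.2431); ey = (-0.2431,0.9700)
P = B + -0.83·ex + 1.95·ey = (-4.5954,3.9265)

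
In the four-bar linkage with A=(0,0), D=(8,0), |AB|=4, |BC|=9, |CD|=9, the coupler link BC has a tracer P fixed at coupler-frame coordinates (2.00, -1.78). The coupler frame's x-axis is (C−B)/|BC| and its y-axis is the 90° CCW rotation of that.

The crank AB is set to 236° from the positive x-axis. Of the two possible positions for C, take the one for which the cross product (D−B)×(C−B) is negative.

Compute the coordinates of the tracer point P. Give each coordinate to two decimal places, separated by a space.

-1.63 -5.92

A=(0,0), D=(8.00,0)
B = A + 4.00·(cos236°, sin236°) = (-2.2368, -3.3162)
|BD| = 10.7605
circle(B,9.00) ∩ circle(D,9.00): a=5.3802, h=7.2148
  candidates: C₊=(0.6582,5.2055) cross=77.635; C₋=(5.1050,-8.5217) cross=-77.635
  mode - wants cross < 0 → take C=(5.1050,-8.5217) (cross=-77.635)
ex = (C−B)/|BC| = (0.8158,-0.5784); ey = (0.5784,0.8158)
P = B + 2.00·ex + -1.78·ey = (-1.6348,-5.9250)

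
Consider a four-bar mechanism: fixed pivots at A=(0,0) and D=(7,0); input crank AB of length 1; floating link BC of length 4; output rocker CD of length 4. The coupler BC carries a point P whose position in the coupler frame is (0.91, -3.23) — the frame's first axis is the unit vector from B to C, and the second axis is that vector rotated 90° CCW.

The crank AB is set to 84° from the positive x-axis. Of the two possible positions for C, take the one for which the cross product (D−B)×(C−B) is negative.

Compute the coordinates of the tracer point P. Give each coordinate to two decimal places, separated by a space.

-1.15 -2.12

A=(0,0), D=(7.00,0)
B = A + 1.00·(cos84°, sin84°) = (0.1045, 0.9945)
|BD| = 6.9668
circle(B,4.00) ∩ circle(D,4.00): a=3.4834, h=1.9662
  candidates: C₊=(3.8329,2.4433) cross=13.698; C₋=(3.2716,-1.4488) cross=-13.698
  mode - wants cross < 0 → take C=(3.2716,-1.4488) (cross=-13.698)
ex = (C−B)/|BC| = (0.7918,-0.6108); ey = (0.6108,0.7918)
P = B + 0.91·ex + -3.23·ey = (-1.1479,-2.1187)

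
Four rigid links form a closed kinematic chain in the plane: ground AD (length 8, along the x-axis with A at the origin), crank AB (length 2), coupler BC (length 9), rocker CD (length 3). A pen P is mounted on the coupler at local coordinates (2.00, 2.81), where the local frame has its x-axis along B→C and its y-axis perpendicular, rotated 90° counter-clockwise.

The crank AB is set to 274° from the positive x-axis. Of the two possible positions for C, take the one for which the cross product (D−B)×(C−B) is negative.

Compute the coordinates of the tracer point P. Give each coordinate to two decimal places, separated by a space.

A=(0,0), D=(8.00,0)
B = A + 2.00·(cos274°, sin274°) = (0.1395, -1.9951)
|BD| = 8.1097
circle(B,9.00) ∩ circle(D,3.00): a=8.4940, h=2.9753
  candidates: C₊=(7.6405,2.9784) cross=24.129; C₋=(9.1044,-2.7893) cross=-24.129
  mode - wants cross < 0 → take C=(9.1044,-2.7893) (cross=-24.129)
ex = (C−B)/|BC| = (0.9961,-0.0882); ey = (0.0882,0.9961)
P = B + 2.00·ex + 2.81·ey = (2.3797,0.6274)

2.38 0.63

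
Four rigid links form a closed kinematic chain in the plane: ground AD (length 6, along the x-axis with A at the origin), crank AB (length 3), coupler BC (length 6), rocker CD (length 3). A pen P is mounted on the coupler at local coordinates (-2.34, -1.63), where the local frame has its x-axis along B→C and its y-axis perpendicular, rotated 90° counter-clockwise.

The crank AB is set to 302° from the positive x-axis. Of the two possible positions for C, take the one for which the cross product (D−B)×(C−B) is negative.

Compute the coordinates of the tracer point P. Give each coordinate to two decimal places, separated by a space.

A=(0,0), D=(6.00,0)
B = A + 3.00·(cos302°, sin302°) = (1.5898, -2.5441)
|BD| = 5.0915
circle(B,6.00) ∩ circle(D,3.00): a=5.1972, h=2.9981
  candidates: C₊=(4.5935,2.6499) cross=15.265; C₋=(7.5898,-2.5441) cross=-15.265
  mode - wants cross < 0 → take C=(7.5898,-2.5441) (cross=-15.265)
ex = (C−B)/|BC| = (1.0000,0.0000); ey = (-0.0000,1.0000)
P = B + -2.34·ex + -1.63·ey = (-0.7502,-4.1741)

-0.75 -4.17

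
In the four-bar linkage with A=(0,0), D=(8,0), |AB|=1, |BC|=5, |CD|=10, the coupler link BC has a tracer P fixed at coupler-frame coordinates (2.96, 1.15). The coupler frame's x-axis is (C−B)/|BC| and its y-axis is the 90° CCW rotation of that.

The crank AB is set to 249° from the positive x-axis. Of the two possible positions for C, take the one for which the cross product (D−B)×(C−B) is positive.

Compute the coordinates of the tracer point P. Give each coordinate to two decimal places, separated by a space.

A=(0,0), D=(8.00,0)
B = A + 1.00·(cos249°, sin249°) = (-0.3584, -0.9336)
|BD| = 8.4103
circle(B,5.00) ∩ circle(D,10.00): a=-0.2536, h=4.9936
  candidates: C₊=(-1.1647,4.0010) cross=41.998; C₋=(-0.0561,-5.9244) cross=-41.998
  mode + wants cross > 0 → take C=(-1.1647,4.0010) (cross=41.998)
ex = (C−B)/|BC| = (-0.1613,0.9869); ey = (-0.9869,-0.1613)
P = B + 2.96·ex + 1.15·ey = (-1.9707,1.8022)

-1.97 1.80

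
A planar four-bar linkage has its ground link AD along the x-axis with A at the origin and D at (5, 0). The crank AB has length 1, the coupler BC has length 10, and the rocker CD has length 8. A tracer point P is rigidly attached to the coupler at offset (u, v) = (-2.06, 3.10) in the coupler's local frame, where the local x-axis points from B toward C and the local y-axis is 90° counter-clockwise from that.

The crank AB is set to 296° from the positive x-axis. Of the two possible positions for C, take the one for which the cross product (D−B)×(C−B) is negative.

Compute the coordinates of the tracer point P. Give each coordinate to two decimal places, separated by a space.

0.89 2.80

A=(0,0), D=(5.00,0)
B = A + 1.00·(cos296°, sin296°) = (0.4384, -0.8988)
|BD| = 4.6493
circle(B,10.00) ∩ circle(D,8.00): a=6.1962, h=7.8490
  candidates: C₊=(5.0003,8.0000) cross=36.493; C₋=(8.0350,-7.4019) cross=-36.493
  mode - wants cross < 0 → take C=(8.0350,-7.4019) (cross=-36.493)
ex = (C−B)/|BC| = (0.7597,-0.6503); ey = (0.6503,0.7597)
P = B + -2.06·ex + 3.10·ey = (0.8894,2.7958)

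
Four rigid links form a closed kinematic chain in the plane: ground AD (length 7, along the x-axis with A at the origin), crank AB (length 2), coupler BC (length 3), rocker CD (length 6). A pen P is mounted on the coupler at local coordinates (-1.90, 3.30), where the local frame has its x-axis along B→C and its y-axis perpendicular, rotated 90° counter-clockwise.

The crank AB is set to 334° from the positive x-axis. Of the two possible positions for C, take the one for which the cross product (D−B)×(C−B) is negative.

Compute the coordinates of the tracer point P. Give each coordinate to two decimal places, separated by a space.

4.67 1.62

A=(0,0), D=(7.00,0)
B = A + 2.00·(cos334°, sin334°) = (1.7976, -0.8767)
|BD| = 5.2758
circle(B,3.00) ∩ circle(D,6.00): a=0.0790, h=2.9990
  candidates: C₊=(1.3771,2.0936) cross=15.822; C₋=(2.3739,-3.8209) cross=-15.822
  mode - wants cross < 0 → take C=(2.3739,-3.8209) (cross=-15.822)
ex = (C−B)/|BC| = (0.1921,-0.9814); ey = (0.9814,0.1921)
P = B + -1.90·ex + 3.30·ey = (4.6711,1.6218)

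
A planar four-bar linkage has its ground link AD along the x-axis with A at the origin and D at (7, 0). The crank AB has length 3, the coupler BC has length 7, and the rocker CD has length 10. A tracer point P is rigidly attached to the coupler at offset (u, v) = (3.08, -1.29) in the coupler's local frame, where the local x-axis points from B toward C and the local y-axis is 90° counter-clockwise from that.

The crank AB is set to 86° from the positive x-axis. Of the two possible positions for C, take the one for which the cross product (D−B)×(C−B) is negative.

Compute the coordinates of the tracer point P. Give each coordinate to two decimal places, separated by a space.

-2.12 0.60

A=(0,0), D=(7.00,0)
B = A + 3.00·(cos86°, sin86°) = (0.2093, 2.9927)
|BD| = 7.4209
circle(B,7.00) ∩ circle(D,10.00): a=0.2742, h=6.9946
  candidates: C₊=(3.2810,9.2827) cross=51.907; C₋=(-2.3606,-3.5185) cross=-51.907
  mode - wants cross < 0 → take C=(-2.3606,-3.5185) (cross=-51.907)
ex = (C−B)/|BC| = (-0.3671,-0.9302); ey = (0.9302,-0.3671)
P = B + 3.08·ex + -1.29·ey = (-2.1214,0.6013)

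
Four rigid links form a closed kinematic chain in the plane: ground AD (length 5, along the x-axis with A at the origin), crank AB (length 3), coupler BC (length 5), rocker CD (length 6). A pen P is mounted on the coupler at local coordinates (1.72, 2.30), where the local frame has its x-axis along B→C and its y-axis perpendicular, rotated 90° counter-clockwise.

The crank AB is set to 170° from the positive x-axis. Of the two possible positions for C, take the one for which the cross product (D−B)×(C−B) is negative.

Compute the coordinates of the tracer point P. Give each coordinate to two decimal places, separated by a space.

A=(0,0), D=(5.00,0)
B = A + 3.00·(cos170°, sin170°) = (-2.9544, 0.5209)
|BD| = 7.9715
circle(B,5.00) ∩ circle(D,6.00): a=3.2958, h=3.7600
  candidates: C₊=(0.5800,4.0576) cross=29.973; C₋=(0.0886,-3.4464) cross=-29.973
  mode - wants cross < 0 → take C=(0.0886,-3.4464) (cross=-29.973)
ex = (C−B)/|BC| = (0.6086,-0.7935); ey = (0.7935,0.6086)
P = B + 1.72·ex + 2.30·ey = (-0.0826,0.5559)

-0.08 0.56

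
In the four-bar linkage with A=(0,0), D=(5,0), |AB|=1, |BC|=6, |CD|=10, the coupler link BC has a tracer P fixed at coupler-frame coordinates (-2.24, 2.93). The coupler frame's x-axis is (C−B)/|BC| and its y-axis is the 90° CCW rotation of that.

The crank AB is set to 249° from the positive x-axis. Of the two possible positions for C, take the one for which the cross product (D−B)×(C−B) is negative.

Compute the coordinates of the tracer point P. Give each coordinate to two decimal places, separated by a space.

A=(0,0), D=(5.00,0)
B = A + 1.00·(cos249°, sin249°) = (-0.3584, -0.9336)
|BD| = 5.4391
circle(B,6.00) ∩ circle(D,10.00): a=-3.1638, h=5.0981
  candidates: C₊=(-4.3503,3.5458) cross=27.729; C₋=(-2.6002,-6.4990) cross=-27.729
  mode - wants cross < 0 → take C=(-2.6002,-6.4990) (cross=-27.729)
ex = (C−B)/|BC| = (-0.3736,-0.9276); ey = (0.9276,-0.3736)
P = B + -2.24·ex + 2.93·ey = (3.1964,0.0494)

3.20 0.05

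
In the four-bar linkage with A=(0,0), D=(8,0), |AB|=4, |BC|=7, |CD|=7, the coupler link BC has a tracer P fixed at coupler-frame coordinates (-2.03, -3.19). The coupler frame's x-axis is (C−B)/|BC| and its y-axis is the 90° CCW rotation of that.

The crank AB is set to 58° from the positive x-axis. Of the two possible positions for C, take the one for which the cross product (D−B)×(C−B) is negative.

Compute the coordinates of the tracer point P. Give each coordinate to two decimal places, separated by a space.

-1.04 5.48

A=(0,0), D=(8.00,0)
B = A + 4.00·(cos58°, sin58°) = (2.1197, 3.3922)
|BD| = 6.7886
circle(B,7.00) ∩ circle(D,7.00): a=3.3943, h=6.1220
  candidates: C₊=(8.1189,6.9990) cross=41.560; C₋=(2.0007,-3.6068) cross=-41.560
  mode - wants cross < 0 → take C=(2.0007,-3.6068) (cross=-41.560)
ex = (C−B)/|BC| = (-0.0170,-0.9999); ey = (0.9999,-0.0170)
P = B + -2.03·ex + -3.19·ey = (-1.0354,5.4761)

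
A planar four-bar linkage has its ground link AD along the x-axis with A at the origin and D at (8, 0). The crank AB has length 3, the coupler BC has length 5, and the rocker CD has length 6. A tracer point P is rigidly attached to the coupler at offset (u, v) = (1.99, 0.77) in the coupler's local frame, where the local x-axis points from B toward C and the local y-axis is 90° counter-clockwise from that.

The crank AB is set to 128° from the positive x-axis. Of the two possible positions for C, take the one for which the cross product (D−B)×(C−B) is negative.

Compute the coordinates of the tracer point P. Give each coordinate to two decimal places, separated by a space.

0.19 1.72

A=(0,0), D=(8.00,0)
B = A + 3.00·(cos128°, sin128°) = (-1.8470, 2.3640)
|BD| = 10.1268
circle(B,5.00) ∩ circle(D,6.00): a=4.5203, h=2.1371
  candidates: C₊=(3.0473,3.3868) cross=21.642; C₋=(2.0495,-0.7692) cross=-21.642
  mode - wants cross < 0 → take C=(2.0495,-0.7692) (cross=-21.642)
ex = (C−B)/|BC| = (0.7793,-0.6267); ey = (0.6267,0.7793)
P = B + 1.99·ex + 0.77·ey = (0.1863,1.7171)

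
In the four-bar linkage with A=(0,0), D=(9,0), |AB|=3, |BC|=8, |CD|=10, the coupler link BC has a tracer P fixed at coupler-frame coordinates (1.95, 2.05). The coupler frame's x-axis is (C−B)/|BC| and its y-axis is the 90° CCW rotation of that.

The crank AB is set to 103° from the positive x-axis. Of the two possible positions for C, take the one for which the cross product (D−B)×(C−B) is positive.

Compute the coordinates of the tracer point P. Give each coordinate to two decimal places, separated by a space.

A=(0,0), D=(9.00,0)
B = A + 3.00·(cos103°, sin103°) = (-0.6749, 2.9231)
|BD| = 10.1068
circle(B,8.00) ∩ circle(D,10.00): a=3.2724, h=7.3001
  candidates: C₊=(4.5691,8.9647) cross=73.781; C₋=(0.3464,-5.0114) cross=-73.781
  mode + wants cross > 0 → take C=(4.5691,8.9647) (cross=73.781)
ex = (C−B)/|BC| = (0.6555,0.7552); ey = (-0.7552,0.6555)
P = B + 1.95·ex + 2.05·ey = (-0.9448,5.7395)

-0.94 5.74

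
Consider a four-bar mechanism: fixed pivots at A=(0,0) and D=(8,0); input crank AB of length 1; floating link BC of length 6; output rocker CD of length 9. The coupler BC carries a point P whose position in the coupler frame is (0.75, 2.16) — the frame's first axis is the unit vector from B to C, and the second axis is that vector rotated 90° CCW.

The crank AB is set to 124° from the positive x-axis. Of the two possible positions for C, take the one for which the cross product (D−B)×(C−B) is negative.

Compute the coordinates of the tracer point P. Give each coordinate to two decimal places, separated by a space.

A=(0,0), D=(8.00,0)
B = A + 1.00·(cos124°, sin124°) = (-0.5592, 0.8290)
|BD| = 8.5992
circle(B,6.00) ∩ circle(D,9.00): a=1.6831, h=5.7591
  candidates: C₊=(1.6713,6.3990) cross=49.524; C₋=(0.5609,-5.0655) cross=-49.524
  mode - wants cross < 0 → take C=(0.5609,-5.0655) (cross=-49.524)
ex = (C−B)/|BC| = (0.1867,-0.9824); ey = (0.9824,0.1867)
P = B + 0.75·ex + 2.16·ey = (1.7028,0.4954)

1.70 0.50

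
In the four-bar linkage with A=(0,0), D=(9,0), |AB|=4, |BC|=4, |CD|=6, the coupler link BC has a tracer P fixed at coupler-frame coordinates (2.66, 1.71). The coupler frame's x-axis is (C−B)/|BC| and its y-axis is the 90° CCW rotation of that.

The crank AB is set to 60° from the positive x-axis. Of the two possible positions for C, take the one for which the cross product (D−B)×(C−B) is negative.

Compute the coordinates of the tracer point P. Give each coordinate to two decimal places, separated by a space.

4.33 1.32

A=(0,0), D=(9.00,0)
B = A + 4.00·(cos60°, sin60°) = (2.0000, 3.4641)
|BD| = 7.8102
circle(B,4.00) ∩ circle(D,6.00): a=2.6248, h=3.0184
  candidates: C₊=(5.6912,5.0052) cross=23.574; C₋=(3.0137,-0.4053) cross=-23.574
  mode - wants cross < 0 → take C=(3.0137,-0.4053) (cross=-23.574)
ex = (C−B)/|BC| = (0.2534,-0.9674); ey = (0.9674,0.2534)
P = B + 2.66·ex + 1.71·ey = (4.3283,1.3243)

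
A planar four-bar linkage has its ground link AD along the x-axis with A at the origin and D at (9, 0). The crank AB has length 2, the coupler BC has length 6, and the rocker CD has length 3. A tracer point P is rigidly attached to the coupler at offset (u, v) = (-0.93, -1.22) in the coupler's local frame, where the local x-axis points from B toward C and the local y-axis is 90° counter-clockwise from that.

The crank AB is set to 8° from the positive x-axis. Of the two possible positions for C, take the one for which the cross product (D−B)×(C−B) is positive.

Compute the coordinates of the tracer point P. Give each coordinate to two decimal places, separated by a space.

A=(0,0), D=(9.00,0)
B = A + 2.00·(cos8°, sin8°) = (1.9805, 0.2783)
|BD| = 7.0250
circle(B,6.00) ∩ circle(D,3.00): a=5.4342, h=2.5435
  candidates: C₊=(7.5113,2.6045) cross=17.868; C₋=(7.3097,-2.4785) cross=-17.868
  mode + wants cross > 0 → take C=(7.5113,2.6045) (cross=17.868)
ex = (C−B)/|BC| = (0.9218,0.3877); ey = (-0.3877,0.9218)
P = B + -0.93·ex + -1.22·ey = (1.5963,-1.2068)

1.60 -1.21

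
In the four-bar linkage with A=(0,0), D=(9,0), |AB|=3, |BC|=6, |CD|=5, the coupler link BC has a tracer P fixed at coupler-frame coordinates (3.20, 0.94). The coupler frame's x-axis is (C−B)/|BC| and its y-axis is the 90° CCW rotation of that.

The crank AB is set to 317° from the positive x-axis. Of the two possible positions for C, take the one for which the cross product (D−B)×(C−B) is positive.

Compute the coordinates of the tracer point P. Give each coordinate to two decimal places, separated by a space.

A=(0,0), D=(9.00,0)
B = A + 3.00·(cos317°, sin317°) = (2.1941, -2.0460)
|BD| = 7.1068
circle(B,6.00) ∩ circle(D,5.00): a=4.3273, h=4.1562
  candidates: C₊=(5.1416,3.1801) cross=29.538; C₋=(7.5347,-4.7805) cross=-29.538
  mode + wants cross > 0 → take C=(5.1416,3.1801) (cross=29.538)
ex = (C−B)/|BC| = (0.4913,0.8710); ey = (-0.8710,0.4913)
P = B + 3.20·ex + 0.94·ey = (2.9473,1.2030)

2.95 1.20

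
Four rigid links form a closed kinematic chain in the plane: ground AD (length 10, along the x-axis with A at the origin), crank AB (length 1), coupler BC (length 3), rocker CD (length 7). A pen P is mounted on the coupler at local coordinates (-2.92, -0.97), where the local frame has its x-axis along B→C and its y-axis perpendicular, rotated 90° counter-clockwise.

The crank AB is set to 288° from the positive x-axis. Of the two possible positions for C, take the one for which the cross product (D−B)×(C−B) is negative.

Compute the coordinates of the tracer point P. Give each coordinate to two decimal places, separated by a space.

-2.76 -1.15

A=(0,0), D=(10.00,0)
B = A + 1.00·(cos288°, sin288°) = (0.3090, -0.9511)
|BD| = 9.7375
circle(B,3.00) ∩ circle(D,7.00): a=2.8149, h=1.0376
  candidates: C₊=(3.0091,0.3565) cross=10.103; C₋=(3.2118,-1.7087) cross=-10.103
  mode - wants cross < 0 → take C=(3.2118,-1.7087) (cross=-10.103)
ex = (C−B)/|BC| = (0.9676,-0.2526); ey = (0.2526,0.9676)
P = B + -2.92·ex + -0.97·ey = (-2.7613,-1.1521)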